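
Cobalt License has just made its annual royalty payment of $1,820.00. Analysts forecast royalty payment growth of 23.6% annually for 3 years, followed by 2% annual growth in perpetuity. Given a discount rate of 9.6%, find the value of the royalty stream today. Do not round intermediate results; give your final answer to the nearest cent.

D_1 = 2249.52000
D_2 = 2780.40672
D_3 = 3436.58271
Terminal value at year 3: TV = D_3×(1+g_2)/(r−g_2) = 3505.31436/0.076 = 46122.55737
P_0 = D_1/(1+r)^1 + D_2/(1+r)^2 + D_3/(1+r)^3 + TV/(1+r)^3
    = 2052.48175 + 2314.66008 + 2610.32834 + 35033.35398 = 42010.82415

$42010.82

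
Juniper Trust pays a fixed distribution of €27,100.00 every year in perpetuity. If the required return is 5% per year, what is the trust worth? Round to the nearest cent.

€542000.00

Level perpetuity: PV = C / r = €27,100.00 / 0.05 = €542,000.00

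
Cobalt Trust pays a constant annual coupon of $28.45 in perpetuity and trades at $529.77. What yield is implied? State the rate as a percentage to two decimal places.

5.37%

P = C/r ⇒ r = C/P = $28.45/$529.77 = 0.053703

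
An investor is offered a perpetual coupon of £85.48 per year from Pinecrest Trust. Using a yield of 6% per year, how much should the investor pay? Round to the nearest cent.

Level perpetuity: PV = C / r = £85.48 / 0.06 = £1,424.67

£1424.67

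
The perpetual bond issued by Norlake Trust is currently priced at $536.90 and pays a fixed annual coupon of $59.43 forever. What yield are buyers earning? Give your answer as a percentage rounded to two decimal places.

P = C/r ⇒ r = C/P = $59.43/$536.90 = 0.110691

11.07%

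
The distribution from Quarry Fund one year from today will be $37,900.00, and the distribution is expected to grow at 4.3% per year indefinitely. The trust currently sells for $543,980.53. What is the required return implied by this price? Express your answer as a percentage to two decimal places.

11.27%

P = D₁/(r − g) ⇒ r = D₁/P + g = $37,900.0000/$543,980.53 + 0.043 = 0.069672 + 0.043 = 0.112672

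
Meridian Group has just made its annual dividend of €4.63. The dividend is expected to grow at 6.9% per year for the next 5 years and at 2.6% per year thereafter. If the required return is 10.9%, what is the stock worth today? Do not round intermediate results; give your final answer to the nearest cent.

D_1 = 4.94947
D_2 = 5.29098
D_3 = 5.65606
D_4 = 6.04633
D_5 = 6.46353
Terminal value at year 5: TV = D_5×(1+g_2)/(r−g_2) = 6.63158/0.083 = 79.89853
P_0 = D_1/(1+r)^1 + D_2/(1+r)^2 + D_3/(1+r)^3 + D_4/(1+r)^4 + D_5/(1+r)^5 + TV/(1+r)^5
    = 4.46300 + 4.30203 + 4.14686 + 3.99729 + 3.85311 + 47.63005 = 68.39235

€68.39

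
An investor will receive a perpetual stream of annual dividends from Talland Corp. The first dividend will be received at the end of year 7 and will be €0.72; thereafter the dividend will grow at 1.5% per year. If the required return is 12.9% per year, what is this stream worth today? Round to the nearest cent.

Value at end of year 6: C₁ / (r − g) = €0.72 / (0.129 − 0.015) = €6.3158
Discount to today: PV = €6.3158 / (1 + 0.129)^6 = €6.3158 / 2.070922 = €3.05

€3.05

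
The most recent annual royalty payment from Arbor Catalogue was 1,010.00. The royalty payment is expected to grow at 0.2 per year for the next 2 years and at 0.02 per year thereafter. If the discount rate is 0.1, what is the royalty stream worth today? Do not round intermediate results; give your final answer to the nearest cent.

17629.09

D_1 = 1212.00000
D_2 = 1454.40000
Terminal value at year 2: TV = D_2×(1+g_2)/(r−g_2) = 1483.48800/0.08 = 18543.60000
P_0 = D_1/(1+r)^1 + D_2/(1+r)^2 + TV/(1+r)^2
    = 1101.81818 + 1201.98347 + 15325.28926 = 17629.09091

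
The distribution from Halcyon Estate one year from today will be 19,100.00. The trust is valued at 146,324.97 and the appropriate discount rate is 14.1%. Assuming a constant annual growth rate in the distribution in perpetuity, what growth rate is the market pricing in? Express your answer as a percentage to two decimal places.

1.05%

P = D₁/(r−g) ⇒ g = r − D₁/P = 0.141 − 19,100.00/146,324.97 = 0.010469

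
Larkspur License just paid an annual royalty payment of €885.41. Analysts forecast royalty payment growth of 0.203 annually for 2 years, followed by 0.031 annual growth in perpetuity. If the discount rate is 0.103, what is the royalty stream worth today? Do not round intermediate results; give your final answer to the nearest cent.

D_1 = 1065.14823
D_2 = 1281.37332
Terminal value at year 2: TV = D_2×(1+g_2)/(r−g_2) = 1321.09589/0.072 = 18348.55408
P_0 = D_1/(1+r)^1 + D_2/(1+r)^2 + TV/(1+r)^2
    = 965.68289 + 1053.23347 + 15081.71818 = 17100.63455

€17100.63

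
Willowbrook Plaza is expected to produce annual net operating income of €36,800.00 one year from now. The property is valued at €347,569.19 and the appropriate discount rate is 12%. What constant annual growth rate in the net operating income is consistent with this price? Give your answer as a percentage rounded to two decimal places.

P = D₁/(r−g) ⇒ g = r − D₁/P = 0.12 − €36,800.00/€347,569.19 = 0.014122

1.41%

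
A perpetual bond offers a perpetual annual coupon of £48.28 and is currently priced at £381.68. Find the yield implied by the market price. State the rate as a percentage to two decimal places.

P = C/r ⇒ r = C/P = £48.28/£381.68 = 0.126493

12.65%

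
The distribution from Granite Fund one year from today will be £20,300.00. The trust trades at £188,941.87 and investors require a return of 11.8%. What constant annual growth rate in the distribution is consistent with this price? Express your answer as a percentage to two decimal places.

1.06%

P = D₁/(r−g) ⇒ g = r − D₁/P = 0.118 − £20,300.00/£188,941.87 = 0.010560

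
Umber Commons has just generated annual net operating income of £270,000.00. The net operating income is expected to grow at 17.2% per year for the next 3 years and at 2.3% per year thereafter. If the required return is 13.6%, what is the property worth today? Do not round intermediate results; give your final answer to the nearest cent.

£3546593.67

D_1 = 316440.00000
D_2 = 370867.68000
D_3 = 434656.92096
Terminal value at year 3: TV = D_3×(1+g_2)/(r−g_2) = 444654.03014/0.113 = 3934991.41719
P_0 = D_1/(1+r)^1 + D_2/(1+r)^2 + D_3/(1+r)^3 + TV/(1+r)^3
    = 278556.33803 + 287383.82761 + 296491.06159 + 2684162.44251 = 3546593.66974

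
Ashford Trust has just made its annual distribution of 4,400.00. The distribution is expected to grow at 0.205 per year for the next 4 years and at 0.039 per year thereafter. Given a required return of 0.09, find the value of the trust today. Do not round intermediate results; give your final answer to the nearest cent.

D_1 = 5302.00000
D_2 = 6388.91000
D_3 = 7698.63655
D_4 = 9276.85704
Terminal value at year 4: TV = D_4×(1+g_2)/(r−g_2) = 9638.65447/0.051 = 188993.22485
P_0 = D_1/(1+r)^1 + D_2/(1+r)^2 + D_3/(1+r)^3 + D_4/(1+r)^4 + TV/(1+r)^4
    = 4864.22018 + 5377.41773 + 5944.75996 + 6571.95941 + 133887.56521 = 156645.92249

156645.92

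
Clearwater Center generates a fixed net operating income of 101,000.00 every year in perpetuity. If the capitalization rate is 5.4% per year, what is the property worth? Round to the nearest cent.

1870370.37

Level perpetuity: PV = C / r = 101,000.00 / 0.054 = 1,870,370.37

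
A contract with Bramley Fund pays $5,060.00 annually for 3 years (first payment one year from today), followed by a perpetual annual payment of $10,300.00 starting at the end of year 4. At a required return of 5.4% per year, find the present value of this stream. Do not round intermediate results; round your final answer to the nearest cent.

PV of 3-year annuity: $5,060.00 × [1 − (1+0.054)^−3] / 0.054 = 13677.00079
Perpetuity value at year 3: $10,300.00 / 0.054 = 190740.74074
PV of perpetuity: 190740.74074 / (1+0.054)^3 = 162900.20553
Total PV = 13677.00079 + 162900.20553 = 176577.20632

$176577.21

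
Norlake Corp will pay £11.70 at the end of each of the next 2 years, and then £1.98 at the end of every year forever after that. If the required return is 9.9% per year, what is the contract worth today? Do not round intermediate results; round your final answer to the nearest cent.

PV of 2-year annuity: £11.70 × [1 − (1+0.099)^−2] / 0.099 = 20.33307
Perpetuity value at year 2: £1.98 / 0.099 = 20.00000
PV of perpetuity: 20.00000 / (1+0.099)^2 = 16.55902
Total PV = 20.33307 + 16.55902 = 36.89209

£36.89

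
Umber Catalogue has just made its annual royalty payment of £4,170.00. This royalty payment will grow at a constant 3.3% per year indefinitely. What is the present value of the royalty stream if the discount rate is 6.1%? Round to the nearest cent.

D₁ = D₀ × (1 + g) = £4,170.00 × 1.033 = £4,307.6100
Growing perpetuity: P = D₁ / (r − g) = £4,307.6100 / (0.061 − 0.033) = £153,843.21

£153843.21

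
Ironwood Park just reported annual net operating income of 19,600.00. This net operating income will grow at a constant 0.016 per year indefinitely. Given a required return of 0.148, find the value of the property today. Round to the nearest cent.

150860.61

D₁ = D₀ × (1 + g) = 19,600.00 × 1.016 = 19,913.6000
Growing perpetuity: P = D₁ / (r − g) = 19,913.6000 / (0.148 − 0.016) = 150,860.61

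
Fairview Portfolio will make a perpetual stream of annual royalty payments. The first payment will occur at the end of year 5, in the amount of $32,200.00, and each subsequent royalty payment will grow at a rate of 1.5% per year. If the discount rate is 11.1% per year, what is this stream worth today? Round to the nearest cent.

$220154.92

Value at end of year 4: C₁ / (r − g) = $32,200.00 / (0.111 − 0.015) = $335,416.6667
Discount to today: PV = $335,416.6667 / (1 + 0.111)^4 = $335,416.6667 / 1.523548 = $220,154.92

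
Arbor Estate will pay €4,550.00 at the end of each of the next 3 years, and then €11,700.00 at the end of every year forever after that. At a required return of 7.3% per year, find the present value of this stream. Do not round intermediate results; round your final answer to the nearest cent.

PV of 3-year annuity: €4,550.00 × [1 − (1+0.073)^−3] / 0.073 = 11875.49114
Perpetuity value at year 3: €11,700.00 / 0.073 = 160273.97260
PV of perpetuity: 160273.97260 / (1+0.073)^3 = 129736.99537
Total PV = 11875.49114 + 129736.99537 = 141612.48652

€141612.49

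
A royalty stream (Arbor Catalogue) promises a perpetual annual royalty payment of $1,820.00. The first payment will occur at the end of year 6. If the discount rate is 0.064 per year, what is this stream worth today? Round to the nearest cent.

Value at end of year 5: C / r = $1,820.00 / 0.064 = $28,437.5000
Discount to today: PV = $28,437.5000 / (1 + 0.064)^5 = $28,437.5000 / 1.363666 = $20,853.71

$20853.71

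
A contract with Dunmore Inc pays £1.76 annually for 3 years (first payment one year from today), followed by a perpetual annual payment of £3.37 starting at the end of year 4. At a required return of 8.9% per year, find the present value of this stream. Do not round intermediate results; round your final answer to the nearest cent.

£33.78

PV of 3-year annuity: £1.76 × [1 − (1+0.089)^−3] / 0.089 = 4.46303
Perpetuity value at year 3: £3.37 / 0.089 = 37.86517
PV of perpetuity: 37.86517 / (1+0.089)^3 = 29.31948
Total PV = 4.46303 + 29.31948 = 33.78251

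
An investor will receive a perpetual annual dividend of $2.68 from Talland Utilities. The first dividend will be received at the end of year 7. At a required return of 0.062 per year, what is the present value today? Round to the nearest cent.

Value at end of year 6: C / r = $2.68 / 0.062 = $43.2258
Discount to today: PV = $43.2258 / (1 + 0.062)^6 = $43.2258 / 1.434654 = $30.13

$30.13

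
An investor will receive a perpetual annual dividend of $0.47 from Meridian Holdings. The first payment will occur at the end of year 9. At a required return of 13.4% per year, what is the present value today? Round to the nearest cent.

$1.28

Value at end of year 8: C / r = $0.47 / 0.134 = $3.5075
Discount to today: PV = $3.5075 / (1 + 0.134)^8 = $3.5075 / 2.734667 = $1.28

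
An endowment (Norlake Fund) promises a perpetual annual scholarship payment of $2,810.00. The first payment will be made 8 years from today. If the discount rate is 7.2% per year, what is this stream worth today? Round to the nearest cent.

$23988.90

Value at end of year 7: C / r = $2,810.00 / 0.072 = $39,027.7778
Discount to today: PV = $39,027.7778 / (1 + 0.072)^7 = $39,027.7778 / 1.626910 = $23,988.90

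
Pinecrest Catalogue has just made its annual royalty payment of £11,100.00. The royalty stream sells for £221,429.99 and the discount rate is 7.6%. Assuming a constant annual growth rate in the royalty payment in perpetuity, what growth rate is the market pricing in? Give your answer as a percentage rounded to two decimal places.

2.46%

P = D₀(1+g)/(r−g) ⇒ P(r−g) = D₀(1+g) ⇒ g(P+D₀) = P·r − D₀
g = (P·r − D₀)/(P + D₀) = (£221,429.99×0.076 − £11,100.00) / (£221,429.99 + £11,100.00) = 0.024636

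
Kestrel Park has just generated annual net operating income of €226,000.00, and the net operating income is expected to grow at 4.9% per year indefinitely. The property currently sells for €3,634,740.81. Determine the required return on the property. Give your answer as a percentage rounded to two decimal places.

D₁ = €226,000.00 × 1.049 = €237,074.0000
P = D₁/(r − g) ⇒ r = D₁/P + g = €237,074.0000/€3,634,740.81 + 0.049 = 0.065224 + 0.049 = 0.114224

11.42%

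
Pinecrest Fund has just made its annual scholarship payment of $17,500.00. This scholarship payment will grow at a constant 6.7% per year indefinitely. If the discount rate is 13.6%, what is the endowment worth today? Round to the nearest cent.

$270615.94

D₁ = D₀ × (1 + g) = $17,500.00 × 1.067 = $18,672.5000
Growing perpetuity: P = D₁ / (r − g) = $18,672.5000 / (0.136 − 0.067) = $270,615.94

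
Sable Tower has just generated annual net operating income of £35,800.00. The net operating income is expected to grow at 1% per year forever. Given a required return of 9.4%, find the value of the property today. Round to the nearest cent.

£430452.38

D₁ = D₀ × (1 + g) = £35,800.00 × 1.01 = £36,158.0000
Growing perpetuity: P = D₁ / (r − g) = £36,158.0000 / (0.094 − 0.01) = £430,452.38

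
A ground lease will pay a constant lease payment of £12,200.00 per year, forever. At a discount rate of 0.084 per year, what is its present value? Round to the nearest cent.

Level perpetuity: PV = C / r = £12,200.00 / 0.084 = £145,238.10

£145238.10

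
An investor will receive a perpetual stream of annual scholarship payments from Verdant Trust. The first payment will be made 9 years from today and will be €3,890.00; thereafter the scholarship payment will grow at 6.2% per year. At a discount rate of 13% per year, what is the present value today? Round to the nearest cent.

Value at end of year 8: C₁ / (r − g) = €3,890.00 / (0.13 − 0.062) = €57,205.8824
Discount to today: PV = €57,205.8824 / (1 + 0.13)^8 = €57,205.8824 / 2.658444 = €21,518.56

€21518.56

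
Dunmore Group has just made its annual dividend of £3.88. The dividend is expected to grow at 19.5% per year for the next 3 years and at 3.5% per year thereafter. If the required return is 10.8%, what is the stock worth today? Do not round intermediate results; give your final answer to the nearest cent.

£82.58

D_1 = 4.63660
D_2 = 5.54074
D_3 = 6.62118
Terminal value at year 3: TV = D_3×(1+g_2)/(r−g_2) = 6.85292/0.073 = 93.87564
P_0 = D_1/(1+r)^1 + D_2/(1+r)^2 + D_3/(1+r)^3 + TV/(1+r)^3
    = 4.18466 + 4.51324 + 4.86761 + 69.01344 = 82.57894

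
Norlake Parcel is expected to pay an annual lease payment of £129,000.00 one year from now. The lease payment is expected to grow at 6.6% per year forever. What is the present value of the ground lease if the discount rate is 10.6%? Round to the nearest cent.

£3225000.00

Growing perpetuity: P = D₁ / (r − g) = £129,000.0000 / (0.106 − 0.066) = £3,225,000.00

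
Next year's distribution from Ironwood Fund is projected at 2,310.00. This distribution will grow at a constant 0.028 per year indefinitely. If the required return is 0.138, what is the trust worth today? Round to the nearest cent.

21000.00

Growing perpetuity: P = D₁ / (r − g) = 2,310.0000 / (0.138 − 0.028) = 21,000.00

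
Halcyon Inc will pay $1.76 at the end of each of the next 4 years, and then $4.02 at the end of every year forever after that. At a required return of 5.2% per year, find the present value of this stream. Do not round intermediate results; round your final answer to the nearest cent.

$69.33

PV of 4-year annuity: $1.76 × [1 − (1+0.052)^−4] / 0.052 = 6.21199
Perpetuity value at year 4: $4.02 / 0.052 = 77.30769
PV of perpetuity: 77.30769 / (1+0.052)^4 = 63.11895
Total PV = 6.21199 + 63.11895 = 69.33094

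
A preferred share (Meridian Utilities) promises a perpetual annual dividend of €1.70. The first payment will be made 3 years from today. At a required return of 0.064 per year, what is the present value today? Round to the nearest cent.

Value at end of year 2: C / r = €1.70 / 0.064 = €26.5625
Discount to today: PV = €26.5625 / (1 + 0.064)^2 = €26.5625 / 1.132096 = €23.46

€23.46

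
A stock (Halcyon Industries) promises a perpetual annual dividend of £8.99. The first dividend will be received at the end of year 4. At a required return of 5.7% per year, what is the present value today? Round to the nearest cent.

£133.55

Value at end of year 3: C / r = £8.99 / 0.057 = £157.7193
Discount to today: PV = £157.7193 / (1 + 0.057)^3 = £157.7193 / 1.180932 = £133.55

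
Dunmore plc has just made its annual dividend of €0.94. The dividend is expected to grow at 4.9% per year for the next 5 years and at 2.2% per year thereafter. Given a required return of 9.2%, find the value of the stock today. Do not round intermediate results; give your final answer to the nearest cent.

D_1 = 0.98606
D_2 = 1.03438
D_3 = 1.08506
D_4 = 1.13823
D_5 = 1.19400
Terminal value at year 5: TV = D_5×(1+g_2)/(r−g_2) = 1.22027/0.07 = 17.43244
P_0 = D_1/(1+r)^1 + D_2/(1+r)^2 + D_3/(1+r)^3 + D_4/(1+r)^4 + D_5/(1+r)^5 + TV/(1+r)^5
    = 0.90299 + 0.86743 + 0.83327 + 0.80046 + 0.76894 + 11.22651 = 15.39960

€15.40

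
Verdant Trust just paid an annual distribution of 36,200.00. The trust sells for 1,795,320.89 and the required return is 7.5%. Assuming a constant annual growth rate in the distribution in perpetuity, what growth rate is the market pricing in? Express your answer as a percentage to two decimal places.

P = D₀(1+g)/(r−g) ⇒ P(r−g) = D₀(1+g) ⇒ g(P+D₀) = P·r − D₀
g = (P·r − D₀)/(P + D₀) = (1,795,320.89×0.075 − 36,200.00) / (1,795,320.89 + 36,200.00) = 0.053753

5.38%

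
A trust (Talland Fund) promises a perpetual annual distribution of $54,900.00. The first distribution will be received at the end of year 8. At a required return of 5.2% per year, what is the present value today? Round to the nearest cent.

$740387.06

Value at end of year 7: C / r = $54,900.00 / 0.052 = $1,055,769.2308
Discount to today: PV = $1,055,769.2308 / (1 + 0.052)^7 = $1,055,769.2308 / 1.425969 = $740,387.06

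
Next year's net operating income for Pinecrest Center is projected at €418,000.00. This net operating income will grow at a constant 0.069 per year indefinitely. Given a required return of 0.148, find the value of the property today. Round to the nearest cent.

€5291139.24

Growing perpetuity: P = D₁ / (r − g) = €418,000.0000 / (0.148 − 0.069) = €5,291,139.24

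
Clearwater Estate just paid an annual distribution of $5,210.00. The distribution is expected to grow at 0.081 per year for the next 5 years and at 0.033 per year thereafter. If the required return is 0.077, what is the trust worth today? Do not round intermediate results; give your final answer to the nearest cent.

D_1 = 5632.01000
D_2 = 6088.20281
D_3 = 6581.34724
D_4 = 7114.43636
D_5 = 7690.70571
Terminal value at year 5: TV = D_5×(1+g_2)/(r−g_2) = 7944.49900/0.044 = 180556.79540
P_0 = D_1/(1+r)^1 + D_2/(1+r)^2 + D_3/(1+r)^3 + D_4/(1+r)^4 + D_5/(1+r)^5 + TV/(1+r)^5
    = 5229.35005 + 5248.77196 + 5268.26601 + 5287.83245 + 5307.47157 + 124604.95756 = 150946.64960

$150946.65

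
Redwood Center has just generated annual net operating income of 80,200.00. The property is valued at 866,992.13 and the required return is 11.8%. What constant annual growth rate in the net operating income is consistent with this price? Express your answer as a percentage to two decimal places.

2.33%

P = D₀(1+g)/(r−g) ⇒ P(r−g) = D₀(1+g) ⇒ g(P+D₀) = P·r − D₀
g = (P·r − D₀)/(P + D₀) = (866,992.13×0.118 − 80,200.00) / (866,992.13 + 80,200.00) = 0.023337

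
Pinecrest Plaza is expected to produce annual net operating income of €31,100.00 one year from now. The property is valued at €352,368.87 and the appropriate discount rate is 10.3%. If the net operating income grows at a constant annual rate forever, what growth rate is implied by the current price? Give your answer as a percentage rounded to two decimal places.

1.47%

P = D₁/(r−g) ⇒ g = r − D₁/P = 0.103 − €31,100.00/€352,368.87 = 0.014740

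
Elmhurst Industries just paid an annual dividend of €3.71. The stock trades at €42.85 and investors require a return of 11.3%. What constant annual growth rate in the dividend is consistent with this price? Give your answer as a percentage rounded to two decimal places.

2.43%

P = D₀(1+g)/(r−g) ⇒ P(r−g) = D₀(1+g) ⇒ g(P+D₀) = P·r − D₀
g = (P·r − D₀)/(P + D₀) = (€42.85×0.113 − €3.71) / (€42.85 + €3.71) = 0.024314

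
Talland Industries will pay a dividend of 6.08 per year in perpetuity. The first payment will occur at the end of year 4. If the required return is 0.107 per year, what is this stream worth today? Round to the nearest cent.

Value at end of year 3: C / r = 6.08 / 0.107 = 56.8224
Discount to today: PV = 56.8224 / (1 + 0.107)^3 = 56.8224 / 1.356572 = 41.89

41.89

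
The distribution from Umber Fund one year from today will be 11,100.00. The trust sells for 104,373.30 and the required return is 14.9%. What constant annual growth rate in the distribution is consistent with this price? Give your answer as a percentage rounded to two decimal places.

P = D₁/(r−g) ⇒ g = r − D₁/P = 0.149 − 11,100.00/104,373.30 = 0.042651

4.27%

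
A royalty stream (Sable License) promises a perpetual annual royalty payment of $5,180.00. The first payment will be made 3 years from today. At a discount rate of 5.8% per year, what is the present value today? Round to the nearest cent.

Value at end of year 2: C / r = $5,180.00 / 0.058 = $89,310.3448
Discount to today: PV = $89,310.3448 / (1 + 0.058)^2 = $89,310.3448 / 1.119364 = $79,786.69

$79786.69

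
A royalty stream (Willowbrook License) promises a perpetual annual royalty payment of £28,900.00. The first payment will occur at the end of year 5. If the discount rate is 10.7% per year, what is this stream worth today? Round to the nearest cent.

Value at end of year 4: C / r = £28,900.00 / 0.107 = £270,093.4579
Discount to today: PV = £270,093.4579 / (1 + 0.107)^4 = £270,093.4579 / 1.501725 = £179,855.44

£179855.44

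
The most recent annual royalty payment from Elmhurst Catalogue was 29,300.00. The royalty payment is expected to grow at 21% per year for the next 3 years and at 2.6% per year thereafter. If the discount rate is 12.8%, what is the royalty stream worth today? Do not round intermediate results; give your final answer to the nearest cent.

465094.42

D_1 = 35453.00000
D_2 = 42898.13000
D_3 = 51906.73730
Terminal value at year 3: TV = D_3×(1+g_2)/(r−g_2) = 53256.31247/0.102 = 522120.71049
P_0 = D_1/(1+r)^1 + D_2/(1+r)^2 + D_3/(1+r)^3 + TV/(1+r)^3
    = 31429.96454 + 33714.76693 + 36165.66310 + 363784.02298 = 465094.41754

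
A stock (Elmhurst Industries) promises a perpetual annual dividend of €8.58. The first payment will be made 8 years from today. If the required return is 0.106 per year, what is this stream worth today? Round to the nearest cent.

Value at end of year 7: C / r = €8.58 / 0.106 = €80.9434
Discount to today: PV = €80.9434 / (1 + 0.106)^7 = €80.9434 / 2.024351 = €39.98

€39.98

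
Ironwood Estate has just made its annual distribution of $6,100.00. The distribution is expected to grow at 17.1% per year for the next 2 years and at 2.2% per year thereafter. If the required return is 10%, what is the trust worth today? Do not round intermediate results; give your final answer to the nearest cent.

D_1 = 7143.10000
D_2 = 8364.57010
Terminal value at year 2: TV = D_2×(1+g_2)/(r−g_2) = 8548.59064/0.078 = 109597.31593
P_0 = D_1/(1+r)^1 + D_2/(1+r)^2 + TV/(1+r)^2
    = 6493.72727 + 6912.86785 + 90576.29415 = 103982.88928

$103982.89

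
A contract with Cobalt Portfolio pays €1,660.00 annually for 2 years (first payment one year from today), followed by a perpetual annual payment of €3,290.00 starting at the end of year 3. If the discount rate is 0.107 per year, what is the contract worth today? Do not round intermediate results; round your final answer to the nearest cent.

PV of 2-year annuity: €1,660.00 × [1 − (1+0.107)^−2] / 0.107 = 2854.15387
Perpetuity value at year 2: €3,290.00 / 0.107 = 30747.66355
PV of perpetuity: 30747.66355 / (1+0.107)^2 = 25090.93691
Total PV = 2854.15387 + 25090.93691 = 27945.09078

€27945.09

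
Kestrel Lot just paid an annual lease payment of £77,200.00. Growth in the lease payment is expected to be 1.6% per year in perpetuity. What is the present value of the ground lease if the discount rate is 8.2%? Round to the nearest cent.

D₁ = D₀ × (1 + g) = £77,200.00 × 1.016 = £78,435.2000
Growing perpetuity: P = D₁ / (r − g) = £78,435.2000 / (0.082 − 0.016) = £1,188,412.12

£1188412.12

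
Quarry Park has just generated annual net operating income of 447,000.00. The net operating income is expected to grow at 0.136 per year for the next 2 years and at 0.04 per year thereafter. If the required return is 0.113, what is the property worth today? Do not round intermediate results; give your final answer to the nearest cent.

D_1 = 507792.00000
D_2 = 576851.71200
Terminal value at year 2: TV = D_2×(1+g_2)/(r−g_2) = 599925.78048/0.073 = 8218161.37644
P_0 = D_1/(1+r)^1 + D_2/(1+r)^2 + TV/(1+r)^2
    = 456237.19677 + 465665.27900 + 6634135.48163 = 7556037.95739

7556037.96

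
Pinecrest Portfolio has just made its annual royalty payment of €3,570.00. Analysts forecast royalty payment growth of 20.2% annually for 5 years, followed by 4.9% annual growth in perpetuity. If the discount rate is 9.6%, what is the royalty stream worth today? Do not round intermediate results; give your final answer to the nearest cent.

€150167.21

D_1 = 4291.14000
D_2 = 5157.95028
D_3 = 6199.85624
D_4 = 7452.22720
D_5 = 8957.57709
Terminal value at year 5: TV = D_5×(1+g_2)/(r−g_2) = 9396.49837/0.047 = 199925.49718
P_0 = D_1/(1+r)^1 + D_2/(1+r)^2 + D_3/(1+r)^3 + D_4/(1+r)^4 + D_5/(1+r)^5 + TV/(1+r)^5
    = 3915.27372 + 4293.94071 + 4709.23059 + 5164.68538 + 5664.18962 + 126419.89170 = 150167.21172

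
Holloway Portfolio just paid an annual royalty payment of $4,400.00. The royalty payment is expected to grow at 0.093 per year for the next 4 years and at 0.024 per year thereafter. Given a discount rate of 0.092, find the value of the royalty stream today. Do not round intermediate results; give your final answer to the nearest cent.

$84142.19

D_1 = 4809.20000
D_2 = 5256.45560
D_3 = 5745.30597
D_4 = 6279.61943
Terminal value at year 4: TV = D_4×(1+g_2)/(r−g_2) = 6430.33029/0.068 = 94563.68077
P_0 = D_1/(1+r)^1 + D_2/(1+r)^2 + D_3/(1+r)^3 + D_4/(1+r)^4 + TV/(1+r)^4
    = 4404.02930 + 4408.06230 + 4412.09898 + 4416.13937 + 66501.86343 = 84142.19339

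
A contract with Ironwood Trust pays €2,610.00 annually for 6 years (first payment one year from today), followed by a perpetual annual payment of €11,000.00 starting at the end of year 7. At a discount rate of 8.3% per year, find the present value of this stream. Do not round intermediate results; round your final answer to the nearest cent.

€94094.64

PV of 6-year annuity: €2,610.00 × [1 − (1+0.083)^−6] / 0.083 = 11956.68801
Perpetuity value at year 6: €11,000.00 / 0.083 = 132530.12048
PV of perpetuity: 132530.12048 / (1+0.083)^6 = 82137.94877
Total PV = 11956.68801 + 82137.94877 = 94094.63679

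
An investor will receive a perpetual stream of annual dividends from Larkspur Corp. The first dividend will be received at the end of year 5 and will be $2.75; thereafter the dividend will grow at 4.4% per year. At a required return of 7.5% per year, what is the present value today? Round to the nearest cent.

$66.43

Value at end of year 4: C₁ / (r − g) = $2.75 / (0.075 − 0.044) = $88.7097
Discount to today: PV = $88.7097 / (1 + 0.075)^4 = $88.7097 / 1.335469 = $66.43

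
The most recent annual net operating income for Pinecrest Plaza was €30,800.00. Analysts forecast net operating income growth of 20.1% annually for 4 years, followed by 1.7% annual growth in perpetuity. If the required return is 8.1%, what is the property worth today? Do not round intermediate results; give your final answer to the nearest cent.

€907095.86

D_1 = 36990.80000
D_2 = 44425.95080
D_3 = 53355.56691
D_4 = 64080.03586
Terminal value at year 4: TV = D_4×(1+g_2)/(r−g_2) = 65169.39647/0.064 = 1018271.81984
P_0 = D_1/(1+r)^1 + D_2/(1+r)^2 + D_3/(1+r)^3 + D_4/(1+r)^4 + TV/(1+r)^4
    = 34219.05643 + 38017.65659 + 42237.93299 + 46926.69521 + 745694.51605 = 907095.85727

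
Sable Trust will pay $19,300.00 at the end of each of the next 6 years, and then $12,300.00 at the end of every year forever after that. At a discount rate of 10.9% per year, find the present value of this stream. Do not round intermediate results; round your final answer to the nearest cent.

$142543.31

PV of 6-year annuity: $19,300.00 × [1 − (1+0.109)^−6] / 0.109 = 81885.13326
Perpetuity value at year 6: $12,300.00 / 0.109 = 112844.03670
PV of perpetuity: 112844.03670 / (1+0.109)^6 = 60658.17457
Total PV = 81885.13326 + 60658.17457 = 142543.30783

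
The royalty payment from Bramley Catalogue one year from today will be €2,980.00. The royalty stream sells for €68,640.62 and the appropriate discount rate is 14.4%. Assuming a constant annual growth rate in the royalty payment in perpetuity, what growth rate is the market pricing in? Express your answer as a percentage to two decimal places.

10.06%

P = D₁/(r−g) ⇒ g = r − D₁/P = 0.144 − €2,980.00/€68,640.62 = 0.100585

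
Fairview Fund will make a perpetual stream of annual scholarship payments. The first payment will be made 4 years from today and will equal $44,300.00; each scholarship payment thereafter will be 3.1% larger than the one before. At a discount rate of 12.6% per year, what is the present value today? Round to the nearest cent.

Value at end of year 3: C₁ / (r − g) = $44,300.00 / (0.126 − 0.031) = $466,315.7895
Discount to today: PV = $466,315.7895 / (1 + 0.126)^3 = $466,315.7895 / 1.427628 = $326,636.68

$326636.68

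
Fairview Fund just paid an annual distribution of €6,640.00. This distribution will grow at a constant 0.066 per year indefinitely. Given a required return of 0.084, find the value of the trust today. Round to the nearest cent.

€393235.56

D₁ = D₀ × (1 + g) = €6,640.00 × 1.066 = €7,078.2400
Growing perpetuity: P = D₁ / (r − g) = €7,078.2400 / (0.084 − 0.066) = €393,235.56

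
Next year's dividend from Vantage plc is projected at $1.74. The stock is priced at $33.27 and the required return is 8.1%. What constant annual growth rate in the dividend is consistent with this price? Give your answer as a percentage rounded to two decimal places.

2.87%

P = D₁/(r−g) ⇒ g = r − D₁/P = 0.081 − $1.74/$33.27 = 0.028701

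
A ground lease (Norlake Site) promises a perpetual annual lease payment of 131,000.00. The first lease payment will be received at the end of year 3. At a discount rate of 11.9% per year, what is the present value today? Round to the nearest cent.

879152.39

Value at end of year 2: C / r = 131,000.00 / 0.119 = 1,100,840.3361
Discount to today: PV = 1,100,840.3361 / (1 + 0.119)^2 = 1,100,840.3361 / 1.252161 = 879,152.39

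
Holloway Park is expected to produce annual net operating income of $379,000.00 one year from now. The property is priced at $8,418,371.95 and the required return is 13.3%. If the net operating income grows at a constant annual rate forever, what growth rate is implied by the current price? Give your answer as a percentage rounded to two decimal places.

P = D₁/(r−g) ⇒ g = r − D₁/P = 0.133 − $379,000.00/$8,418,371.95 = 0.087979

8.80%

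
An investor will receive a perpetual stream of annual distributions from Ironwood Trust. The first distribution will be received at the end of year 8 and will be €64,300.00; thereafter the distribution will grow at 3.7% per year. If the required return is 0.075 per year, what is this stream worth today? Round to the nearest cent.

Value at end of year 7: C₁ / (r − g) = €64,300.00 / (0.075 − 0.037) = €1,692,105.2632
Discount to today: PV = €1,692,105.2632 / (1 + 0.075)^7 = €1,692,105.2632 / 1.659049 = €1,019,924.74

€1019924.74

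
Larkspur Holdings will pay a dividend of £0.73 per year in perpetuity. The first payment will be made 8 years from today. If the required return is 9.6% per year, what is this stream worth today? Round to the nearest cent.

£4.00

Value at end of year 7: C / r = £0.73 / 0.096 = £7.6042
Discount to today: PV = £7.6042 / (1 + 0.096)^7 = £7.6042 / 1.899651 = £4.00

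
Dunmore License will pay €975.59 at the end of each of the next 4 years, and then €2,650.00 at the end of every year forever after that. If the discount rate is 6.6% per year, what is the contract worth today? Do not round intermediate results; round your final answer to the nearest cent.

€34428.34

PV of 4-year annuity: €975.59 × [1 − (1+0.066)^−4] / 0.066 = 3334.59015
Perpetuity value at year 4: €2,650.00 / 0.066 = 40151.51515
PV of perpetuity: 40151.51515 / (1+0.066)^4 = 31093.75123
Total PV = 3334.59015 + 31093.75123 = 34428.34138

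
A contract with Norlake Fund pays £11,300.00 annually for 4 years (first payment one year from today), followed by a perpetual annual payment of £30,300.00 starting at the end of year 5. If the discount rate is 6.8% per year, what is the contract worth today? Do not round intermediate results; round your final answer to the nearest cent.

PV of 4-year annuity: £11,300.00 × [1 − (1+0.068)^−4] / 0.068 = 38448.93878
Perpetuity value at year 4: £30,300.00 / 0.068 = 445588.23529
PV of perpetuity: 445588.23529 / (1+0.068)^4 = 342490.63839
Total PV = 38448.93878 + 342490.63839 = 380939.57717

£380939.58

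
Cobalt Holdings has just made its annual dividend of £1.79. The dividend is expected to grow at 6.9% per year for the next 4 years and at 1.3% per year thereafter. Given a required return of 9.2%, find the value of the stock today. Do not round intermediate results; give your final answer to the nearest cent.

£27.87

D_1 = 1.91351
D_2 = 2.04554
D_3 = 2.18668
D_4 = 2.33757
Terminal value at year 4: TV = D_4×(1+g_2)/(r−g_2) = 2.36795/0.079 = 29.97410
P_0 = D_1/(1+r)^1 + D_2/(1+r)^2 + D_3/(1+r)^3 + D_4/(1+r)^4 + TV/(1+r)^4
    = 1.75230 + 1.71539 + 1.67926 + 1.64389 + 21.07927 = 27.87012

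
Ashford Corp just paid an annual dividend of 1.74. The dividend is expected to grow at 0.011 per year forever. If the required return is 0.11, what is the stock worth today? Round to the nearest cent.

17.77

D₁ = D₀ × (1 + g) = 1.74 × 1.011 = 1.7591
Growing perpetuity: P = D₁ / (r − g) = 1.7591 / (0.11 − 0.011) = 17.77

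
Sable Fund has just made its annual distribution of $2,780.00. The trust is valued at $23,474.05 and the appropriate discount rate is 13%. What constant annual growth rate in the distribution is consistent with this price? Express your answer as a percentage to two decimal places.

1.03%

P = D₀(1+g)/(r−g) ⇒ P(r−g) = D₀(1+g) ⇒ g(P+D₀) = P·r − D₀
g = (P·r − D₀)/(P + D₀) = ($23,474.05×0.13 − $2,780.00) / ($23,474.05 + $2,780.00) = 0.010346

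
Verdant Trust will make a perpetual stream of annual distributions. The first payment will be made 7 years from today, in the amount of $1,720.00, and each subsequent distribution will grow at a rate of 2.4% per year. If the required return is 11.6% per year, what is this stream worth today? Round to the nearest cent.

$9677.33

Value at end of year 6: C₁ / (r − g) = $1,720.00 / (0.116 − 0.024) = $18,695.6522
Discount to today: PV = $18,695.6522 / (1 + 0.116)^6 = $18,695.6522 / 1.931902 = $9,677.33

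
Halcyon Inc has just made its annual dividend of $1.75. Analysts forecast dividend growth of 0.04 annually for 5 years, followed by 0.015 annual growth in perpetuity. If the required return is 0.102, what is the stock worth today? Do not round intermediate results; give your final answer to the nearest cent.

$22.66

D_1 = 1.82000
D_2 = 1.89280
D_3 = 1.96851
D_4 = 2.04725
D_5 = 2.12914
Terminal value at year 5: TV = D_5×(1+g_2)/(r−g_2) = 2.16108/0.087 = 24.84000
P_0 = D_1/(1+r)^1 + D_2/(1+r)^2 + D_3/(1+r)^3 + D_4/(1+r)^4 + D_5/(1+r)^5 + TV/(1+r)^5
    = 1.65154 + 1.55862 + 1.47093 + 1.38818 + 1.31008 + 15.28423 = 22.66359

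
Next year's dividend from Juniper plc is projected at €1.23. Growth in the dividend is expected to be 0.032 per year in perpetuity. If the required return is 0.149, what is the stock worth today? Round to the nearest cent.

Growing perpetuity: P = D₁ / (r − g) = €1.2300 / (0.149 − 0.032) = €10.51

€10.51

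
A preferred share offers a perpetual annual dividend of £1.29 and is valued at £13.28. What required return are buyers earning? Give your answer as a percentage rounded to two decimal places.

P = C/r ⇒ r = C/P = £1.29/£13.28 = 0.097139

9.71%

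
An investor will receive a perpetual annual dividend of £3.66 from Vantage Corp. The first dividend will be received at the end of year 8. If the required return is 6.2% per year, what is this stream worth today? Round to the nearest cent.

£38.75

Value at end of year 7: C / r = £3.66 / 0.062 = £59.0323
Discount to today: PV = £59.0323 / (1 + 0.062)^7 = £59.0323 / 1.523602 = £38.75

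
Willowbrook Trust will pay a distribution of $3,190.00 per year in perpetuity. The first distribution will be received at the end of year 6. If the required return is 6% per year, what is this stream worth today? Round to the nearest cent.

$39729.23

Value at end of year 5: C / r = $3,190.00 / 0.06 = $53,166.6667
Discount to today: PV = $53,166.6667 / (1 + 0.06)^5 = $53,166.6667 / 1.338226 = $39,729.23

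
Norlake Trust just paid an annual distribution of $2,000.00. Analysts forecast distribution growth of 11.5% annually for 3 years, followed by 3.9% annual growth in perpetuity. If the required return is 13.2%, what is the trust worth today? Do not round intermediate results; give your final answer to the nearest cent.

$27174.05

D_1 = 2230.00000
D_2 = 2486.45000
D_3 = 2772.39175
Terminal value at year 3: TV = D_3×(1+g_2)/(r−g_2) = 2880.51503/0.093 = 30973.27987
P_0 = D_1/(1+r)^1 + D_2/(1+r)^2 + D_3/(1+r)^3 + TV/(1+r)^3
    = 1969.96466 + 1940.38039 + 1911.24040 + 21352.45997 = 27174.04542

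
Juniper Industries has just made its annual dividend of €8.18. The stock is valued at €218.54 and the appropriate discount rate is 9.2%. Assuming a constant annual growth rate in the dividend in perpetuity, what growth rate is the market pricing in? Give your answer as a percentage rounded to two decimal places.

5.26%

P = D₀(1+g)/(r−g) ⇒ P(r−g) = D₀(1+g) ⇒ g(P+D₀) = P·r − D₀
g = (P·r − D₀)/(P + D₀) = (€218.54×0.092 − €8.18) / (€218.54 + €8.18) = 0.052601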